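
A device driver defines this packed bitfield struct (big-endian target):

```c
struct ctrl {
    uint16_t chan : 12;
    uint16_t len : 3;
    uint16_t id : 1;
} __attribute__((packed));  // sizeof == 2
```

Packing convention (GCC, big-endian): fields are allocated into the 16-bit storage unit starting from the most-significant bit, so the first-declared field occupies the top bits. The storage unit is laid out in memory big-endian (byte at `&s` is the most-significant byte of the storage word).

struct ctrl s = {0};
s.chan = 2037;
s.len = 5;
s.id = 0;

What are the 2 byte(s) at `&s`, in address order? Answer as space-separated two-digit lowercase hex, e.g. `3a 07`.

7f 5a

chan (12b) val=2037 bits=0x7f5 at bit 4: 0x7f50
len (3b) val=5 bits=0x5 at bit 1: 0x7f5a
id (1b) val=0 bits=0x0 at bit 0: 0x7f5a
word = 0x7f5a → big-endian bytes:
  [0]=0x7f  [1]=0x5a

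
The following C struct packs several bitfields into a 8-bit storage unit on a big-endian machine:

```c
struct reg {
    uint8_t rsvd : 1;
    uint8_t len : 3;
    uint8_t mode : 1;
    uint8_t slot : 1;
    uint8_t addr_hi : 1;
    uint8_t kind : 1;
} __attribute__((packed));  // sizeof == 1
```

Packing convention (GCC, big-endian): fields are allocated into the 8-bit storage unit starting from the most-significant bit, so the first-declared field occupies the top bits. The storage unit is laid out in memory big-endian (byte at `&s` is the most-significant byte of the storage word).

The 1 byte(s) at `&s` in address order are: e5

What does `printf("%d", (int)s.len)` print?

6

[0]=0xe5 (big-endian) → word 0xe5
rsvd:1 @ bit 7 → (0xe5>>7)&0x1 = 0x1
len:3 @ bit 4 → (0xe5>>4)&0x7 = 0x6  ←
mode:1 @ bit 3 → (0xe5>>3)&0x1 = 0x0
slot:1 @ bit 2 → (0xe5>>2)&0x1 = 0x1
addr_hi:1 @ bit 1 → (0xe5>>1)&0x1 = 0x0
kind:1 @ bit 0 → (0xe5>>0)&0x1 = 0x1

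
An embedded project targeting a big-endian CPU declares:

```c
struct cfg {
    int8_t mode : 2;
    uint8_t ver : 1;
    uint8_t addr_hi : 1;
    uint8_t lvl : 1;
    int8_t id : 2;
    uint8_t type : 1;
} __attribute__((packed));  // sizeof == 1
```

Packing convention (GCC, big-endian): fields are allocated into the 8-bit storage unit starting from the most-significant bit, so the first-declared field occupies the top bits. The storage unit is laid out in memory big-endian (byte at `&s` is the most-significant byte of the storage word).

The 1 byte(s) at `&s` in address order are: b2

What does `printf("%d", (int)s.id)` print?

1

[0]=0xb2 (big-endian) → word 0xb2
mode:2 @ bit 6 → (0xb2>>6)&0x3 = 0x2
ver:1 @ bit 5 → (0xb2>>5)&0x1 = 0x1
addr_hi:1 @ bit 4 → (0xb2>>4)&0x1 = 0x1
lvl:1 @ bit 3 → (0xb2>>3)&0x1 = 0x0
id:2 @ bit 1 → (0xb2>>1)&0x3 = 0x1  ←
type:1 @ bit 0 → (0xb2>>0)&0x1 = 0x0
id signed 2b, MSB=0: value = 1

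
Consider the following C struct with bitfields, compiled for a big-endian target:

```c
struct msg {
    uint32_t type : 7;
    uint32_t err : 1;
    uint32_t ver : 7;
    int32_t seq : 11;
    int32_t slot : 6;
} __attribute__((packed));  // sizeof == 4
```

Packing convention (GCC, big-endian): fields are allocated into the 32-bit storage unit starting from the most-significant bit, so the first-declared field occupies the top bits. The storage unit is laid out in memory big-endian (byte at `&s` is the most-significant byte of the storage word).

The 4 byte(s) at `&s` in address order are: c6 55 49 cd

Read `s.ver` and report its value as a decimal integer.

42

[0]=0xc6 [1]=0x55 [2]=0x49 [3]=0xcd (big-endian) → word 0xc65549cd
type [25+:7] = (word>>25) & 0x7f = 99
err [24+:1] = (word>>24) & 0x1 = 0
ver [17+:7] = (word>>17) & 0x7f = 42  ←
seq [6+:11] = (word>>6) & 0x7ff = 1319
slot [0+:6] = (word>>0) & 0x3f = 13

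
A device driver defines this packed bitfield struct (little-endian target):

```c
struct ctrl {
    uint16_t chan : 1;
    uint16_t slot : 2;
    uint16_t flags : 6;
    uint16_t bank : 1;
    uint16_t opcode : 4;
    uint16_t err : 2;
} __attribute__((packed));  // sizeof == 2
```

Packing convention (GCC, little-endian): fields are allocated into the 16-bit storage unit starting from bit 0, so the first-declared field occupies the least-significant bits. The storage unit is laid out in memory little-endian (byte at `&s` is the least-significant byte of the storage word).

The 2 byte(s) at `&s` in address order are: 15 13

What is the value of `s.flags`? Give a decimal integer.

[0]=0x15 [1]=0x13 (little-endian) → word 0x1315
chan [0+:1] = (word>>0) & 0x1 = 1
slot [1+:2] = (word>>1) & 0x3 = 2
flags [3+:6] = (word>>3) & 0x3f = 34  ←
bank [9+:1] = (word>>9) & 0x1 = 1
opcode [10+:4] = (word>>10) & 0xf = 4
err [14+:2] = (word>>14) & 0x3 = 0

34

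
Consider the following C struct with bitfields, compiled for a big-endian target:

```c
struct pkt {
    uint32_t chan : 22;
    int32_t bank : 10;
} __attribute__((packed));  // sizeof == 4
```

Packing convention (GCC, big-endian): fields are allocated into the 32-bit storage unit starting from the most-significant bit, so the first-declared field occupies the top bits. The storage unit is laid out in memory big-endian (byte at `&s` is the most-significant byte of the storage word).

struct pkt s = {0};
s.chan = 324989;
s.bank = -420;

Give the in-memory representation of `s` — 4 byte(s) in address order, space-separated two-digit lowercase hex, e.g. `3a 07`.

chan:22 = 324989 → 0x4f57d << 10 → word 0x13d5f400
bank:10 = -420 → 0x25c << 0 → word 0x13d5f65c
word = 0x13d5f65c → big-endian bytes:
  [0]=0x13  [1]=0xd5  [2]=0xf6  [3]=0x5c

13 d5 f6 5c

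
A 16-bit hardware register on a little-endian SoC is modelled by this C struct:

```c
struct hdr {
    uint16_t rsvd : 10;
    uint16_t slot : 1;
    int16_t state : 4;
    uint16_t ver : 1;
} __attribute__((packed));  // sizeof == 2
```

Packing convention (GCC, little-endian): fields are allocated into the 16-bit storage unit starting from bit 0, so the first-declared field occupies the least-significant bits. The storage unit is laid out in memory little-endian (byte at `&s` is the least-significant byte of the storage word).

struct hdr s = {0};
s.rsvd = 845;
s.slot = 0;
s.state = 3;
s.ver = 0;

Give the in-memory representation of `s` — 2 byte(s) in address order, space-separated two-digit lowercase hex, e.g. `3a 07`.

4d 1b

[0+:10] rsvd=845 & 0x3ff = 0x34d; word=0x034d
[10+:1] slot=0 & 0x1 = 0x0; word=0x034d
[11+:4] state=3 & 0xf = 0x3; word=0x1b4d
[15+:1] ver=0 & 0x1 = 0x0; word=0x1b4d
word = 0x1b4d → little-endian bytes:
  [0]=0x4d  [1]=0x1b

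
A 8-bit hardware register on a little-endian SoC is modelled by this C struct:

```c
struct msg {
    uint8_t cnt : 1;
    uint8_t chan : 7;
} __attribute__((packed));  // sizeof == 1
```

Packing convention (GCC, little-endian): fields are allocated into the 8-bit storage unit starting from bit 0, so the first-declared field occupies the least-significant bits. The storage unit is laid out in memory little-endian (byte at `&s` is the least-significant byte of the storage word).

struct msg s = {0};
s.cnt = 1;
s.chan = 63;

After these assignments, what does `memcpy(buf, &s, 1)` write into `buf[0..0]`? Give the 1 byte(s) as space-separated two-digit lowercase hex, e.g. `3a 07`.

7f

cnt (1b) val=1 bits=0x1 at bit 0: 0x01
chan (7b) val=63 bits=0x3f at bit 1: 0x7f
word = 0x7f → little-endian bytes:
  [0]=0x7f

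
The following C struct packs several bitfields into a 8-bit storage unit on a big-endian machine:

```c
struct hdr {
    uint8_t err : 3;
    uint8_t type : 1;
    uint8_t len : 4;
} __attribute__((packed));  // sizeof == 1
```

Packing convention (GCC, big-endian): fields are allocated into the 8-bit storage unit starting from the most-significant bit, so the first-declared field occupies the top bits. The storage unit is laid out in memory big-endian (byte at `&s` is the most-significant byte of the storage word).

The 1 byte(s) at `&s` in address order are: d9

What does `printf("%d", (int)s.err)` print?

6

[0]=0xd9 (big-endian) → word 0xd9
err:3 @ bit 5 → (0xd9>>5)&0x7 = 0x6  ←
type:1 @ bit 4 → (0xd9>>4)&0x1 = 0x1
len:4 @ bit 0 → (0xd9>>0)&0xf = 0x9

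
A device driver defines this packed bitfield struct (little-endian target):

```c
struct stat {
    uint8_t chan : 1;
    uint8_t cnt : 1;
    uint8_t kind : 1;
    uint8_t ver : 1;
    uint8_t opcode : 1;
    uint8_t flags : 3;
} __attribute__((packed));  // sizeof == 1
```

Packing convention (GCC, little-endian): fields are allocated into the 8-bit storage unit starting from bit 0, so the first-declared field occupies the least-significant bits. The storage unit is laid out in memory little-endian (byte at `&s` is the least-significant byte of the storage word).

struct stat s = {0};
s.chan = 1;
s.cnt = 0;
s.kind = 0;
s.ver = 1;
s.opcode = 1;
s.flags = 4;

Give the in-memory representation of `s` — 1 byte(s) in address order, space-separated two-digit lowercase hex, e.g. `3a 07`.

[0+:1] chan=1 & 0x1 = 0x1; word=0x01
[1+:1] cnt=0 & 0x1 = 0x0; word=0x01
[2+:1] kind=0 & 0x1 = 0x0; word=0x01
[3+:1] ver=1 & 0x1 = 0x1; word=0x09
[4+:1] opcode=1 & 0x1 = 0x1; word=0x19
[5+:3] flags=4 & 0x7 = 0x4; word=0x99
word = 0x99 → little-endian bytes:
  [0]=0x99

99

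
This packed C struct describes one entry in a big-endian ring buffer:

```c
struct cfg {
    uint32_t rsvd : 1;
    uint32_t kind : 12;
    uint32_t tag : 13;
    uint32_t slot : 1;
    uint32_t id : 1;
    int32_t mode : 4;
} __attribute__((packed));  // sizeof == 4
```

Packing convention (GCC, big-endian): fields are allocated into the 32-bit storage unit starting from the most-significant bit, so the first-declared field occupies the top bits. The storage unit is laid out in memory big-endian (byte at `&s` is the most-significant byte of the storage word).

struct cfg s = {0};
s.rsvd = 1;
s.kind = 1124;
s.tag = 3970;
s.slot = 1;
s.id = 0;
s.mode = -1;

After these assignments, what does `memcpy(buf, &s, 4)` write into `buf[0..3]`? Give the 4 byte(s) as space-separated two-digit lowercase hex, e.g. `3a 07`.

[31+:1] rsvd=1 & 0x1 = 0x1; word=0x80000000
[19+:12] kind=1124 & 0xfff = 0x464; word=0xa3200000
[6+:13] tag=3970 & 0x1fff = 0xf82; word=0xa323e080
[5+:1] slot=1 & 0x1 = 0x1; word=0xa323e0a0
[4+:1] id=0 & 0x1 = 0x0; word=0xa323e0a0
[0+:4] mode=-1 & 0xf = 0xf; word=0xa323e0af
word = 0xa323e0af → big-endian bytes:
  [0]=0xa3  [1]=0x23  [2]=0xe0  [3]=0xaf

a3 23 e0 af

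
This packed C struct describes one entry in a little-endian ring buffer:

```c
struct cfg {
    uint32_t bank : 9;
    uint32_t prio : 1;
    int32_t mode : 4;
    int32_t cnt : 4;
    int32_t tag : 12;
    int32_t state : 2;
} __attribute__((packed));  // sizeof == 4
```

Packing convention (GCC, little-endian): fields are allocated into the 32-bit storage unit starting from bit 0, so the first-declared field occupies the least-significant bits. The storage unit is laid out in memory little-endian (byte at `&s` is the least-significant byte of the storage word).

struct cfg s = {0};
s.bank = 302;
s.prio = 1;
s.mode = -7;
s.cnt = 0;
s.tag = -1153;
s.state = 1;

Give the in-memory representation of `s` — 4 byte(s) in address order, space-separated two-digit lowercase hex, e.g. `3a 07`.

2e 27 fc 6d

[0+:9] bank=302 & 0x1ff = 0x12e; word=0x0000012e
[9+:1] prio=1 & 0x1 = 0x1; word=0x0000032e
[10+:4] mode=-7 & 0xf = 0x9; word=0x0000272e
[14+:4] cnt=0 & 0xf = 0x0; word=0x0000272e
[18+:12] tag=-1153 & 0xfff = 0xb7f; word=0x2dfc272e
[30+:2] state=1 & 0x3 = 0x1; word=0x6dfc272e
word = 0x6dfc272e → little-endian bytes:
  [0]=0x2e  [1]=0x27  [2]=0xfc  [3]=0x6d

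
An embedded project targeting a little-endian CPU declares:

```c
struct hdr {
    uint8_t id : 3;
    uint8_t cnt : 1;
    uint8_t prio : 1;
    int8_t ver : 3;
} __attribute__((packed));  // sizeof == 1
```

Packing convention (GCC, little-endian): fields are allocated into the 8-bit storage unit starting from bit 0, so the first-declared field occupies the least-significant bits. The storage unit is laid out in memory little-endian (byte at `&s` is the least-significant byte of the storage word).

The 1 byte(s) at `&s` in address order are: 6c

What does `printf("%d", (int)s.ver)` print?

3

[0]=0x6c (little-endian) → word 0x6c
id:3 @ bit 0 → (0x6c>>0)&0x7 = 0x4
cnt:1 @ bit 3 → (0x6c>>3)&0x1 = 0x1
prio:1 @ bit 4 → (0x6c>>4)&0x1 = 0x0
ver:3 @ bit 5 → (0x6c>>5)&0x7 = 0x3  ←
ver signed 3b, MSB=0: value = 3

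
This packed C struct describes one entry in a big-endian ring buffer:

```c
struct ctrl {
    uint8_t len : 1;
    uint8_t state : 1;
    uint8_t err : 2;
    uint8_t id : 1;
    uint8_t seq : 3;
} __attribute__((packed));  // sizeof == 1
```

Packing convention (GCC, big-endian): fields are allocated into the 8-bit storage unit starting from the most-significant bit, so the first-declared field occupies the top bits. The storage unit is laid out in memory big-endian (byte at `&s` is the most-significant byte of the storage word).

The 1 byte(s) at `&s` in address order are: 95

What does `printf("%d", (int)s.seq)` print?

[0]=0x95 (big-endian) → word 0x95
len:1 @ bit 7 → (0x95>>7)&0x1 = 0x1
state:1 @ bit 6 → (0x95>>6)&0x1 = 0x0
err:2 @ bit 4 → (0x95>>4)&0x3 = 0x1
id:1 @ bit 3 → (0x95>>3)&0x1 = 0x0
seq:3 @ bit 0 → (0x95>>0)&0x7 = 0x5  ←

5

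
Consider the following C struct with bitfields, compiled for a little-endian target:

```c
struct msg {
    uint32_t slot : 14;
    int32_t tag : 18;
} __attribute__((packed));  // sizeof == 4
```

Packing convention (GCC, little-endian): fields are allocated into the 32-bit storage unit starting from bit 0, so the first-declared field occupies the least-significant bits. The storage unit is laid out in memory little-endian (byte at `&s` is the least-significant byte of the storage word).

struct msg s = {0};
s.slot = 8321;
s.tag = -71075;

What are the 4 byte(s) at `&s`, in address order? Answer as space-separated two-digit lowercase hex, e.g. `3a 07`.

slot (14b) val=8321 bits=0x2081 at bit 0: 0x00002081
tag (18b) val=-71075 bits=0x2ea5d at bit 14: 0xba976081
word = 0xba976081 → little-endian bytes:
  [0]=0x81  [1]=0x60  [2]=0x97  [3]=0xba

81 60 97 ba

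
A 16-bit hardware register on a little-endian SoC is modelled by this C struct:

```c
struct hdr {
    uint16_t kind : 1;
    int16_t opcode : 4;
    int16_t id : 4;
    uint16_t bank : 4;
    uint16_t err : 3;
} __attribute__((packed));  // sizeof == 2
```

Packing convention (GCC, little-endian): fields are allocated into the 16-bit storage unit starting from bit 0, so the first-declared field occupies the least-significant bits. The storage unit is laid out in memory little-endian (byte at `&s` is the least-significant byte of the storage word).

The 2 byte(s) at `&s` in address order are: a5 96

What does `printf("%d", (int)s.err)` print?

[0]=0xa5 [1]=0x96 (little-endian) → word 0x96a5
kind:1 @ bit 0 → (0x96a5>>0)&0x1 = 0x1
opcode:4 @ bit 1 → (0x96a5>>1)&0xf = 0x2
id:4 @ bit 5 → (0x96a5>>5)&0xf = 0x5
bank:4 @ bit 9 → (0x96a5>>9)&0xf = 0xb
err:3 @ bit 13 → (0x96a5>>13)&0x7 = 0x4  ←

4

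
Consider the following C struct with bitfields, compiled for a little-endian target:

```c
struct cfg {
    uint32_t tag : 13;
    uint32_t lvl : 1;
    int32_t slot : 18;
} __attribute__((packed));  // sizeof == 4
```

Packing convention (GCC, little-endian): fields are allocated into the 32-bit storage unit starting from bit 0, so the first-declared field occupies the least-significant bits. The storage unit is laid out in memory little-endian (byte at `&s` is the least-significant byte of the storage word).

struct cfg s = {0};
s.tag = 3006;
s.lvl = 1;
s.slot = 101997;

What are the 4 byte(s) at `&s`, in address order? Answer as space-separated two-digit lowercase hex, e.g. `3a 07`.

[0+:13] tag=3006 & 0x1fff = 0xbbe; word=0x00000bbe
[13+:1] lvl=1 & 0x1 = 0x1; word=0x00002bbe
[14+:18] slot=101997 & 0x3ffff = 0x18e6d; word=0x639b6bbe
word = 0x639b6bbe → little-endian bytes:
  [0]=0xbe  [1]=0x6b  [2]=0x9b  [3]=0x63

be 6b 9b 63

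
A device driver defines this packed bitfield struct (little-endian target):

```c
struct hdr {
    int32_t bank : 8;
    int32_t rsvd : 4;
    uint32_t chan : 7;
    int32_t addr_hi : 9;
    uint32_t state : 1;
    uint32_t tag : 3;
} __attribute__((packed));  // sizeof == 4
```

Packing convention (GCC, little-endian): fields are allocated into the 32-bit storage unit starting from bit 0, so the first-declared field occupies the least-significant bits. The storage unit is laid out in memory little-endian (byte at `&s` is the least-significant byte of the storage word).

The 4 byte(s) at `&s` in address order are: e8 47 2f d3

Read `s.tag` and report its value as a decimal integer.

[0]=0xe8 [1]=0x47 [2]=0x2f [3]=0xd3 (little-endian) → word 0xd32f47e8
bank:8 @ bit 0 → (0xd32f47e8>>0)&0xff = 0xe8
rsvd:4 @ bit 8 → (0xd32f47e8>>8)&0xf = 0x7
chan:7 @ bit 12 → (0xd32f47e8>>12)&0x7f = 0x74
addr_hi:9 @ bit 19 → (0xd32f47e8>>19)&0x1ff = 0x65
state:1 @ bit 28 → (0xd32f47e8>>28)&0x1 = 0x1
tag:3 @ bit 29 → (0xd32f47e8>>29)&0x7 = 0x6  ←

6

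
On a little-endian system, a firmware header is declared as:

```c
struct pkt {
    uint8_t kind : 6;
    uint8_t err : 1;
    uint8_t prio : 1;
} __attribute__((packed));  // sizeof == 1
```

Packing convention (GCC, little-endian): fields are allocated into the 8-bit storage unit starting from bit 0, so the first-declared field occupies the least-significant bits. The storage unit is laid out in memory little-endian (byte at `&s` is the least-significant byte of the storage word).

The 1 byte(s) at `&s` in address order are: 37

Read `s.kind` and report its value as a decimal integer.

55

[0]=0x37 (little-endian) → word 0x37
kind [0+:6] = (word>>0) & 0x3f = 55  ←
err [6+:1] = (word>>6) & 0x1 = 0
prio [7+:1] = (word>>7) & 0x1 = 0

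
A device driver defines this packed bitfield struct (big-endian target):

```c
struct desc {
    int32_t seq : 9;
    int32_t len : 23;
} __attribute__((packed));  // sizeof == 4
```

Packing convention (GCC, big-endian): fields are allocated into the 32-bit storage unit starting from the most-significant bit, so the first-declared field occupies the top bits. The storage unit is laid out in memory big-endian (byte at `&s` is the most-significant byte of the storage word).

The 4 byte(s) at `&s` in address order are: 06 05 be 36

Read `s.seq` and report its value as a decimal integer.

[0]=0x06 [1]=0x05 [2]=0xbe [3]=0x36 (big-endian) → word 0x0605be36
seq:9 @ bit 23 → (0x0605be36>>23)&0x1ff = 0xc  ←
len:23 @ bit 0 → (0x0605be36>>0)&0x7fffff = 0x5be36
seq signed 9b, MSB=0: value = 12

12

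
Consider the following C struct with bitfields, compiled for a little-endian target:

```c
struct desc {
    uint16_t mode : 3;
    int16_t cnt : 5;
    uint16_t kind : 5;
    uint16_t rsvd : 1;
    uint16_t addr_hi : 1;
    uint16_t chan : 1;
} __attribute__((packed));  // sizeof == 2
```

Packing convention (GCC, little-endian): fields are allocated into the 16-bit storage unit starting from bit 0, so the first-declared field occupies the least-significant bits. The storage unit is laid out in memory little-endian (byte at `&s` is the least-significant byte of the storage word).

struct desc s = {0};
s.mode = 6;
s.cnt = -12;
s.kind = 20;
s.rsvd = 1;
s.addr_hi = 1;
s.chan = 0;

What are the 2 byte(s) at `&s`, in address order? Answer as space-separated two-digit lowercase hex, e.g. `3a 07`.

[0+:3] mode=6 & 0x7 = 0x6; word=0x0006
[3+:5] cnt=-12 & 0x1f = 0x14; word=0x00a6
[8+:5] kind=20 & 0x1f = 0x14; word=0x14a6
[13+:1] rsvd=1 & 0x1 = 0x1; word=0x34a6
[14+:1] addr_hi=1 & 0x1 = 0x1; word=0x74a6
[15+:1] chan=0 & 0x1 = 0x0; word=0x74a6
word = 0x74a6 → little-endian bytes:
  [0]=0xa6  [1]=0x74

a6 74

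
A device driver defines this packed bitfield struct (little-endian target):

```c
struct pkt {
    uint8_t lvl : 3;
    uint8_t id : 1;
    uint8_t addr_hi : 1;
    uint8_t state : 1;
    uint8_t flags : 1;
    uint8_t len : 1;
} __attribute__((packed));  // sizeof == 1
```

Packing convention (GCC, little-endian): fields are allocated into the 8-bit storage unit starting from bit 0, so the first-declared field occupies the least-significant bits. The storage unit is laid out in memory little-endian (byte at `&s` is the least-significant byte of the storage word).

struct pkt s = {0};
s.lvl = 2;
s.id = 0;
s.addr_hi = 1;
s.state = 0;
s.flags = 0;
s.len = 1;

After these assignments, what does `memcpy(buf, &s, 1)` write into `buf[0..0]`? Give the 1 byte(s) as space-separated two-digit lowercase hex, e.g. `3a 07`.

lvl:3 = 2 → 0x2 << 0 → word 0x02
id:1 = 0 → 0x0 << 3 → word 0x02
addr_hi:1 = 1 → 0x1 << 4 → word 0x12
state:1 = 0 → 0x0 << 5 → word 0x12
flags:1 = 0 → 0x0 << 6 → word 0x12
len:1 = 1 → 0x1 << 7 → word 0x92
word = 0x92 → little-endian bytes:
  [0]=0x92

92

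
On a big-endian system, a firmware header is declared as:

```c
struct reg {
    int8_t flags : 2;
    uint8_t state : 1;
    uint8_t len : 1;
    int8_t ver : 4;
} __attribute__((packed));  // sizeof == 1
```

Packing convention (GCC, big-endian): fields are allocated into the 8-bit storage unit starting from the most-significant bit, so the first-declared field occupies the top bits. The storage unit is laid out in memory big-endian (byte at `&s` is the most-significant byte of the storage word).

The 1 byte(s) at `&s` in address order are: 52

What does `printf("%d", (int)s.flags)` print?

1

[0]=0x52 (big-endian) → word 0x52
flags [6+:2] = (word>>6) & 0x3 = 1  ←
state [5+:1] = (word>>5) & 0x1 = 0
len [4+:1] = (word>>4) & 0x1 = 1
ver [0+:4] = (word>>0) & 0xf = 2
flags signed 2b, MSB=0: value = 1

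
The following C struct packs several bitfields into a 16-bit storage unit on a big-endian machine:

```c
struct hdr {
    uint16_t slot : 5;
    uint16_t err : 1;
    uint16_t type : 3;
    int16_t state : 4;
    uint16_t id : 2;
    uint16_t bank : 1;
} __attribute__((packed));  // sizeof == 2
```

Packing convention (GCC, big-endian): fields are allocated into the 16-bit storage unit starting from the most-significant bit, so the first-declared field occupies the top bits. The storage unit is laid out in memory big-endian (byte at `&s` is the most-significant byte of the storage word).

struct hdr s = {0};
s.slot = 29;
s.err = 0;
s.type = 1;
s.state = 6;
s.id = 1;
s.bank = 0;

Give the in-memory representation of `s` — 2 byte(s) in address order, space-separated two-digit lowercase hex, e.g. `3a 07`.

e8 b2

slot:5 = 29 → 0x1d << 11 → word 0xe800
err:1 = 0 → 0x0 << 10 → word 0xe800
type:3 = 1 → 0x1 << 7 → word 0xe880
state:4 = 6 → 0x6 << 3 → word 0xe8b0
id:2 = 1 → 0x1 << 1 → word 0xe8b2
bank:1 = 0 → 0x0 << 0 → word 0xe8b2
word = 0xe8b2 → big-endian bytes:
  [0]=0xe8  [1]=0xb2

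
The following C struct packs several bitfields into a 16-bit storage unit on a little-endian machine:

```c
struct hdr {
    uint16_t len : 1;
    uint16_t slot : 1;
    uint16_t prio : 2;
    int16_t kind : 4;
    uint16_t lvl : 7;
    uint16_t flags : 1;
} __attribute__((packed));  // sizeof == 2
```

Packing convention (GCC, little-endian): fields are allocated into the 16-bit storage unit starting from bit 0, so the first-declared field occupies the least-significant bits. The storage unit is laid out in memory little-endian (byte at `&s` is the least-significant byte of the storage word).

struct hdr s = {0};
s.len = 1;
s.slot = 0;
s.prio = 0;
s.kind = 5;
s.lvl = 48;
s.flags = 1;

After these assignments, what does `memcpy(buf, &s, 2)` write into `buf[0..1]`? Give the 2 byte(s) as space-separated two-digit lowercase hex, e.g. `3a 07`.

len:1 = 1 → 0x1 << 0 → word 0x0001
slot:1 = 0 → 0x0 << 1 → word 0x0001
prio:2 = 0 → 0x0 << 2 → word 0x0001
kind:4 = 5 → 0x5 << 4 → word 0x0051
lvl:7 = 48 → 0x30 << 8 → word 0x3051
flags:1 = 1 → 0x1 << 15 → word 0xb051
word = 0xb051 → little-endian bytes:
  [0]=0x51  [1]=0xb0

51 b0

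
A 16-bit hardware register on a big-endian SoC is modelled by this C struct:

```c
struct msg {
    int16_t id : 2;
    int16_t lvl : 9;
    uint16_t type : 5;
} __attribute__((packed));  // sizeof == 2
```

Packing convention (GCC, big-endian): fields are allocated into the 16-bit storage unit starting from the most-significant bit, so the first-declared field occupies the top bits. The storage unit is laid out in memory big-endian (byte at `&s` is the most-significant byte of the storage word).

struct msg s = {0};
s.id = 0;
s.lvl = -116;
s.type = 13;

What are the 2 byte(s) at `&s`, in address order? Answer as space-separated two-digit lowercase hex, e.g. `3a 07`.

31 8d

id:2 = 0 → 0x0 << 14 → word 0x0000
lvl:9 = -116 → 0x18c << 5 → word 0x3180
type:5 = 13 → 0xd << 0 → word 0x318d
word = 0x318d → big-endian bytes:
  [0]=0x31  [1]=0x8d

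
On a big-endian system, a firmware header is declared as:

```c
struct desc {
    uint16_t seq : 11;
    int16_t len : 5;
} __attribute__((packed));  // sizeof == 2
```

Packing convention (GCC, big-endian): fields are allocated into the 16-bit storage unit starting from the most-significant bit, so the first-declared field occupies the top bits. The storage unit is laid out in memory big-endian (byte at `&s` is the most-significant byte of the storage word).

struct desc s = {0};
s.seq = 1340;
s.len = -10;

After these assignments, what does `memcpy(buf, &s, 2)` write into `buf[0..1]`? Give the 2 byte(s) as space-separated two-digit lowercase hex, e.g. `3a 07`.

[5+:11] seq=1340 & 0x7ff = 0x53c; word=0xa780
[0+:5] len=-10 & 0x1f = 0x16; word=0xa796
word = 0xa796 → big-endian bytes:
  [0]=0xa7  [1]=0x96

a7 96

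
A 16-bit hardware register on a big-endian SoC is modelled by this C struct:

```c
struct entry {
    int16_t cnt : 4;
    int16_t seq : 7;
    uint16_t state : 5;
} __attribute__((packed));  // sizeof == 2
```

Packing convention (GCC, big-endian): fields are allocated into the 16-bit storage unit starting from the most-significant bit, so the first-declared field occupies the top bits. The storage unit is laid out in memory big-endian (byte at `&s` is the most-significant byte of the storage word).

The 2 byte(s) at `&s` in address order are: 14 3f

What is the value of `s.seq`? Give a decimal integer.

33

[0]=0x14 [1]=0x3f (big-endian) → word 0x143f
cnt:4 @ bit 12 → (0x143f>>12)&0xf = 0x1
seq:7 @ bit 5 → (0x143f>>5)&0x7f = 0x21  ←
state:5 @ bit 0 → (0x143f>>0)&0x1f = 0x1f
seq signed 7b, MSB=0: value = 33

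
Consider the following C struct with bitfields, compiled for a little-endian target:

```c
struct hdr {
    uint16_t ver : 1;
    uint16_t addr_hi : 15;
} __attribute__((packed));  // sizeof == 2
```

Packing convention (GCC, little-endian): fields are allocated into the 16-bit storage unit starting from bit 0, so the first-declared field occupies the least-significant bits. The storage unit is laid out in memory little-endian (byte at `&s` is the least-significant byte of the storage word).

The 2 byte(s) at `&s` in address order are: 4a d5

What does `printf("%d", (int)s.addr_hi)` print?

27301

[0]=0x4a [1]=0xd5 (little-endian) → word 0xd54a
ver [0+:1] = (word>>0) & 0x1 = 0
addr_hi [1+:15] = (word>>1) & 0x7fff = 27301  ←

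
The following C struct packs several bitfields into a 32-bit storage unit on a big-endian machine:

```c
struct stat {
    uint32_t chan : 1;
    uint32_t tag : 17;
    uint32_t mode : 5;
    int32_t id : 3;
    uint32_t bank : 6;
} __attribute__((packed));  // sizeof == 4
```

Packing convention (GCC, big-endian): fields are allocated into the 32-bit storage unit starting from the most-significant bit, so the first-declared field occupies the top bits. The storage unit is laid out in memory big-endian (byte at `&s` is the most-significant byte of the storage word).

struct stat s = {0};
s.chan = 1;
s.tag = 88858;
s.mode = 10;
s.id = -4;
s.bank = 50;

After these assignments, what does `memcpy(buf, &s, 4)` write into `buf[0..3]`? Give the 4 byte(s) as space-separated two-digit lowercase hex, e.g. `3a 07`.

[31+:1] chan=1 & 0x1 = 0x1; word=0x80000000
[14+:17] tag=88858 & 0x1ffff = 0x15b1a; word=0xd6c68000
[9+:5] mode=10 & 0x1f = 0xa; word=0xd6c69400
[6+:3] id=-4 & 0x7 = 0x4; word=0xd6c69500
[0+:6] bank=50 & 0x3f = 0x32; word=0xd6c69532
word = 0xd6c69532 → big-endian bytes:
  [0]=0xd6  [1]=0xc6  [2]=0x95  [3]=0x32

d6 c6 95 32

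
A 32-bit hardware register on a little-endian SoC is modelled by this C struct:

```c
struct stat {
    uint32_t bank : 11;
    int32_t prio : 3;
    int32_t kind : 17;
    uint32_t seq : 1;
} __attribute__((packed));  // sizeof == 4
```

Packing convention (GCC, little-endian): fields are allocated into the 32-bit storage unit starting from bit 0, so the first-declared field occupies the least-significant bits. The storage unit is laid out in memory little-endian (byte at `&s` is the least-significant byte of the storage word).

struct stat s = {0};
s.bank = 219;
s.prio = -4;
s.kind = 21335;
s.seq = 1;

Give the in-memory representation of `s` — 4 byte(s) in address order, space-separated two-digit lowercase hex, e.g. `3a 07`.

db e0 d5 94

bank (11b) val=219 bits=0xdb at bit 0: 0x000000db
prio (3b) val=-4 bits=0x4 at bit 11: 0x000020db
kind (17b) val=21335 bits=0x5357 at bit 14: 0x14d5e0db
seq (1b) val=1 bits=0x1 at bit 31: 0x94d5e0db
word = 0x94d5e0db → little-endian bytes:
  [0]=0xdb  [1]=0xe0  [2]=0xd5  [3]=0x94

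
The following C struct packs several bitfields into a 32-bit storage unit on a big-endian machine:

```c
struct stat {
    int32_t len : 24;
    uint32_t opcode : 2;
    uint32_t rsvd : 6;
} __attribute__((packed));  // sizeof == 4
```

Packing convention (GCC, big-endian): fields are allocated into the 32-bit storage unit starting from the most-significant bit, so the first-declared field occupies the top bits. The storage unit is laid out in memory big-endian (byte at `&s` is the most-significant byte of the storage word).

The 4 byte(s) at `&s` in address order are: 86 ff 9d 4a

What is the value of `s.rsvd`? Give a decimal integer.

[0]=0x86 [1]=0xff [2]=0x9d [3]=0x4a (big-endian) → word 0x86ff9d4a
len:24 @ bit 8 → (0x86ff9d4a>>8)&0xffffff = 0x86ff9d
opcode:2 @ bit 6 → (0x86ff9d4a>>6)&0x3 = 0x1
rsvd:6 @ bit 0 → (0x86ff9d4a>>0)&0x3f = 0xa  ←

10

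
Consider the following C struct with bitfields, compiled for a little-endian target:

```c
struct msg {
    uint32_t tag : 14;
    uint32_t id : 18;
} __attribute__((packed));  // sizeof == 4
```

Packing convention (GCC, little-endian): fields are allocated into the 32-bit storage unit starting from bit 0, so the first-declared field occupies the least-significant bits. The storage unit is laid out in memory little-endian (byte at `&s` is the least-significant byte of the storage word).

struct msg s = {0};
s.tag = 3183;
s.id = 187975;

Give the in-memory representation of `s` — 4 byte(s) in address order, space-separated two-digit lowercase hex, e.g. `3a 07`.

tag (14b) val=3183 bits=0xc6f at bit 0: 0x00000c6f
id (18b) val=187975 bits=0x2de47 at bit 14: 0xb791cc6f
word = 0xb791cc6f → little-endian bytes:
  [0]=0x6f  [1]=0xcc  [2]=0x91  [3]=0xb7

6f cc 91 b7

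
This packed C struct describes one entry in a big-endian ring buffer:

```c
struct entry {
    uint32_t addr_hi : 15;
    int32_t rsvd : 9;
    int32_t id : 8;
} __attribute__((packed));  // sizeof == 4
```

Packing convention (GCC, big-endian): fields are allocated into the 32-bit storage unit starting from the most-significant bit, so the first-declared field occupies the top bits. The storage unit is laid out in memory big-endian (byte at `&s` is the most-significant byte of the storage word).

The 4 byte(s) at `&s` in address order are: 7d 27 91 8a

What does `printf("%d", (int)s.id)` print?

[0]=0x7d [1]=0x27 [2]=0x91 [3]=0x8a (big-endian) → word 0x7d27918a
addr_hi [17+:15] = (word>>17) & 0x7fff = 16019
rsvd [8+:9] = (word>>8) & 0x1ff = 401
id [0+:8] = (word>>0) & 0xff = 138  ←
id signed 8b, MSB=1: 138 - 256 = -118

-118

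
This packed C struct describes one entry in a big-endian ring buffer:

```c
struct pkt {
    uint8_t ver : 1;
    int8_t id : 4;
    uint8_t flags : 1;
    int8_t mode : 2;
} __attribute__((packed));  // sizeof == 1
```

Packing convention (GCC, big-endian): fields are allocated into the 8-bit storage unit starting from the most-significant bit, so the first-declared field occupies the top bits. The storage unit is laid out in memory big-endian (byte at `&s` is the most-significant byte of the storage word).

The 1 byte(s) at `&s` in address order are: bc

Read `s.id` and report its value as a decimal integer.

7

[0]=0xbc (big-endian) → word 0xbc
ver [7+:1] = (word>>7) & 0x1 = 1
id [3+:4] = (word>>3) & 0xf = 7  ←
flags [2+:1] = (word>>2) & 0x1 = 1
mode [0+:2] = (word>>0) & 0x3 = 0
id signed 4b, MSB=0: value = 7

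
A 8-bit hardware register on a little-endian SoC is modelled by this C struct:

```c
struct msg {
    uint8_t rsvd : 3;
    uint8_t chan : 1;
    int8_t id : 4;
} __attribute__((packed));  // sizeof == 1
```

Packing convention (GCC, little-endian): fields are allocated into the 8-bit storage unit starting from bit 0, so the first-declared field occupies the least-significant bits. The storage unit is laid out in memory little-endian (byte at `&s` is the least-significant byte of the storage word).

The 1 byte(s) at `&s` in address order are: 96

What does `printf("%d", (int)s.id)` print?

-7

[0]=0x96 (little-endian) → word 0x96
rsvd:3 @ bit 0 → (0x96>>0)&0x7 = 0x6
chan:1 @ bit 3 → (0x96>>3)&0x1 = 0x0
id:4 @ bit 4 → (0x96>>4)&0xf = 0x9  ←
id signed 4b, MSB=1: 9 - 16 = -7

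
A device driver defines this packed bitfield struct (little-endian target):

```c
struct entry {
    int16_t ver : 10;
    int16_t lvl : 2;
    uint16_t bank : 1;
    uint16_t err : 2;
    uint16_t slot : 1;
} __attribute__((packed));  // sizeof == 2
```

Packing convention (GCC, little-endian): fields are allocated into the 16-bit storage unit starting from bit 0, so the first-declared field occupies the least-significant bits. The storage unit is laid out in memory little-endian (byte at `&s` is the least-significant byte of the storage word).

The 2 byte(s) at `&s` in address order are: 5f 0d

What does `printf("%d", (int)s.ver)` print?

[0]=0x5f [1]=0x0d (little-endian) → word 0x0d5f
ver [0+:10] = (word>>0) & 0x3ff = 351  ←
lvl [10+:2] = (word>>10) & 0x3 = 3
bank [12+:1] = (word>>12) & 0x1 = 0
err [13+:2] = (word>>13) & 0x3 = 0
slot [15+:1] = (word>>15) & 0x1 = 0
ver signed 10b, MSB=0: value = 351

351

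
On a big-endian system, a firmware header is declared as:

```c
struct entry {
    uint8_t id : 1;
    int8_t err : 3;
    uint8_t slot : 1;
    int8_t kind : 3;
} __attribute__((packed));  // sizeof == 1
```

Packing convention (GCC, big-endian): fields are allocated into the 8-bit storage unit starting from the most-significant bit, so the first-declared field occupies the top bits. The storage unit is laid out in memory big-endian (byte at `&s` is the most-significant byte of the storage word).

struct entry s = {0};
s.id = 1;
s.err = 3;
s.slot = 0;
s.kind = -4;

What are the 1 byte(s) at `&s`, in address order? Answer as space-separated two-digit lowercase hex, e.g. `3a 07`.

id (1b) val=1 bits=0x1 at bit 7: 0x80
err (3b) val=3 bits=0x3 at bit 4: 0xb0
slot (1b) val=0 bits=0x0 at bit 3: 0xb0
kind (3b) val=-4 bits=0x4 at bit 0: 0xb4
word = 0xb4 → big-endian bytes:
  [0]=0xb4

b4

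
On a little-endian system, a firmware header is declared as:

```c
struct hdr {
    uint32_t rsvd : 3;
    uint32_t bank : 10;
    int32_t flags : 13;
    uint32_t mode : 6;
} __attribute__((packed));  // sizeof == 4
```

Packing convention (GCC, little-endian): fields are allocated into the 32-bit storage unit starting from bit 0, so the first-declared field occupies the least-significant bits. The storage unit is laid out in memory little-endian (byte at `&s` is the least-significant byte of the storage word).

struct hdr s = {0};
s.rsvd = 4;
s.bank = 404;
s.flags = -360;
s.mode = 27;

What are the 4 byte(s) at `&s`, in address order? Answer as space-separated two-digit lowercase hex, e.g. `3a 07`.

a4 0c d3 6f

[0+:3] rsvd=4 & 0x7 = 0x4; word=0x00000004
[3+:10] bank=404 & 0x3ff = 0x194; word=0x00000ca4
[13+:13] flags=-360 & 0x1fff = 0x1e98; word=0x03d30ca4
[26+:6] mode=27 & 0x3f = 0x1b; word=0x6fd30ca4
word = 0x6fd30ca4 → little-endian bytes:
  [0]=0xa4  [1]=0x0c  [2]=0xd3  [3]=0x6f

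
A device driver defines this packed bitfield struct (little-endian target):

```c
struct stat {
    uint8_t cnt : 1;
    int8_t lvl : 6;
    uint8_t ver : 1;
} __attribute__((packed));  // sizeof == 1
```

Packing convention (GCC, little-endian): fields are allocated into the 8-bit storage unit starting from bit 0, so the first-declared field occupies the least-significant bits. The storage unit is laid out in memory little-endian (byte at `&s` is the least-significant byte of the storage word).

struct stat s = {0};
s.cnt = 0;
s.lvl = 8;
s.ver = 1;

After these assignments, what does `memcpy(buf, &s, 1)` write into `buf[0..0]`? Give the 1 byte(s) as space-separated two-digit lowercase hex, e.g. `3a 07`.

cnt (1b) val=0 bits=0x0 at bit 0: 0x00
lvl (6b) val=8 bits=0x8 at bit 1: 0x10
ver (1b) val=1 bits=0x1 at bit 7: 0x90
word = 0x90 → little-endian bytes:
  [0]=0x90

90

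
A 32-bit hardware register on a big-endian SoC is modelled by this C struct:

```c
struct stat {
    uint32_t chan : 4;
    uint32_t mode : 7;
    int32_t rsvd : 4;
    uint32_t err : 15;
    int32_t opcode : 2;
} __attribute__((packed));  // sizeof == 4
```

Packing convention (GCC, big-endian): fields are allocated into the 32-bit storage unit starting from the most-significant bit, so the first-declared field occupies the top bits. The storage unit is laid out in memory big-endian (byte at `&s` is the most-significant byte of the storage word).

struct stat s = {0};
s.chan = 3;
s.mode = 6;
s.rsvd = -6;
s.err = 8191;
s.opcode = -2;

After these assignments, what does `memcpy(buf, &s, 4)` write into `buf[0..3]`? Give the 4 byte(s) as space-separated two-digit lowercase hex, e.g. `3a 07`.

[28+:4] chan=3 & 0xf = 0x3; word=0x30000000
[21+:7] mode=6 & 0x7f = 0x6; word=0x30c00000
[17+:4] rsvd=-6 & 0xf = 0xa; word=0x30d40000
[2+:15] err=8191 & 0x7fff = 0x1fff; word=0x30d47ffc
[0+:2] opcode=-2 & 0x3 = 0x2; word=0x30d47ffe
word = 0x30d47ffe → big-endian bytes:
  [0]=0x30  [1]=0xd4  [2]=0x7f  [3]=0xfe

30 d4 7f fe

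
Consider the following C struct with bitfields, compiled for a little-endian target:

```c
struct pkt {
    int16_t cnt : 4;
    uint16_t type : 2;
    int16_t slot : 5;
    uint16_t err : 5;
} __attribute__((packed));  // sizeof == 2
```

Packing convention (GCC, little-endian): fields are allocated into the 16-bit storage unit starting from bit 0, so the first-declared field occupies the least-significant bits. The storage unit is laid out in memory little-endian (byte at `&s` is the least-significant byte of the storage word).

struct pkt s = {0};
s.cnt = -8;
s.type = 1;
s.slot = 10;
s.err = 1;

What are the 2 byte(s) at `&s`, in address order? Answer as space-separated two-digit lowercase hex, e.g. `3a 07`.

98 0a

cnt (4b) val=-8 bits=0x8 at bit 0: 0x0008
type (2b) val=1 bits=0x1 at bit 4: 0x0018
slot (5b) val=10 bits=0xa at bit 6: 0x0298
err (5b) val=1 bits=0x1 at bit 11: 0x0a98
word = 0x0a98 → little-endian bytes:
  [0]=0x98  [1]=0x0a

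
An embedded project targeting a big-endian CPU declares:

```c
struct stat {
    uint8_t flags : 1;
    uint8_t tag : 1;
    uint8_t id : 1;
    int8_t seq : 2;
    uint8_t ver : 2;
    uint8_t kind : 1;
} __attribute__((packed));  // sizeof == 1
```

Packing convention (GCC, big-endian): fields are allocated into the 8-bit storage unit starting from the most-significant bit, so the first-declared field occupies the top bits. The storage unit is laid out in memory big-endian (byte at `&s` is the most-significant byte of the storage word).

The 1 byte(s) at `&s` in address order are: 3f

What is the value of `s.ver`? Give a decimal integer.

[0]=0x3f (big-endian) → word 0x3f
flags:1 @ bit 7 → (0x3f>>7)&0x1 = 0x0
tag:1 @ bit 6 → (0x3f>>6)&0x1 = 0x0
id:1 @ bit 5 → (0x3f>>5)&0x1 = 0x1
seq:2 @ bit 3 → (0x3f>>3)&0x3 = 0x3
ver:2 @ bit 1 → (0x3f>>1)&0x3 = 0x3  ←
kind:1 @ bit 0 → (0x3f>>0)&0x1 = 0x1

3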